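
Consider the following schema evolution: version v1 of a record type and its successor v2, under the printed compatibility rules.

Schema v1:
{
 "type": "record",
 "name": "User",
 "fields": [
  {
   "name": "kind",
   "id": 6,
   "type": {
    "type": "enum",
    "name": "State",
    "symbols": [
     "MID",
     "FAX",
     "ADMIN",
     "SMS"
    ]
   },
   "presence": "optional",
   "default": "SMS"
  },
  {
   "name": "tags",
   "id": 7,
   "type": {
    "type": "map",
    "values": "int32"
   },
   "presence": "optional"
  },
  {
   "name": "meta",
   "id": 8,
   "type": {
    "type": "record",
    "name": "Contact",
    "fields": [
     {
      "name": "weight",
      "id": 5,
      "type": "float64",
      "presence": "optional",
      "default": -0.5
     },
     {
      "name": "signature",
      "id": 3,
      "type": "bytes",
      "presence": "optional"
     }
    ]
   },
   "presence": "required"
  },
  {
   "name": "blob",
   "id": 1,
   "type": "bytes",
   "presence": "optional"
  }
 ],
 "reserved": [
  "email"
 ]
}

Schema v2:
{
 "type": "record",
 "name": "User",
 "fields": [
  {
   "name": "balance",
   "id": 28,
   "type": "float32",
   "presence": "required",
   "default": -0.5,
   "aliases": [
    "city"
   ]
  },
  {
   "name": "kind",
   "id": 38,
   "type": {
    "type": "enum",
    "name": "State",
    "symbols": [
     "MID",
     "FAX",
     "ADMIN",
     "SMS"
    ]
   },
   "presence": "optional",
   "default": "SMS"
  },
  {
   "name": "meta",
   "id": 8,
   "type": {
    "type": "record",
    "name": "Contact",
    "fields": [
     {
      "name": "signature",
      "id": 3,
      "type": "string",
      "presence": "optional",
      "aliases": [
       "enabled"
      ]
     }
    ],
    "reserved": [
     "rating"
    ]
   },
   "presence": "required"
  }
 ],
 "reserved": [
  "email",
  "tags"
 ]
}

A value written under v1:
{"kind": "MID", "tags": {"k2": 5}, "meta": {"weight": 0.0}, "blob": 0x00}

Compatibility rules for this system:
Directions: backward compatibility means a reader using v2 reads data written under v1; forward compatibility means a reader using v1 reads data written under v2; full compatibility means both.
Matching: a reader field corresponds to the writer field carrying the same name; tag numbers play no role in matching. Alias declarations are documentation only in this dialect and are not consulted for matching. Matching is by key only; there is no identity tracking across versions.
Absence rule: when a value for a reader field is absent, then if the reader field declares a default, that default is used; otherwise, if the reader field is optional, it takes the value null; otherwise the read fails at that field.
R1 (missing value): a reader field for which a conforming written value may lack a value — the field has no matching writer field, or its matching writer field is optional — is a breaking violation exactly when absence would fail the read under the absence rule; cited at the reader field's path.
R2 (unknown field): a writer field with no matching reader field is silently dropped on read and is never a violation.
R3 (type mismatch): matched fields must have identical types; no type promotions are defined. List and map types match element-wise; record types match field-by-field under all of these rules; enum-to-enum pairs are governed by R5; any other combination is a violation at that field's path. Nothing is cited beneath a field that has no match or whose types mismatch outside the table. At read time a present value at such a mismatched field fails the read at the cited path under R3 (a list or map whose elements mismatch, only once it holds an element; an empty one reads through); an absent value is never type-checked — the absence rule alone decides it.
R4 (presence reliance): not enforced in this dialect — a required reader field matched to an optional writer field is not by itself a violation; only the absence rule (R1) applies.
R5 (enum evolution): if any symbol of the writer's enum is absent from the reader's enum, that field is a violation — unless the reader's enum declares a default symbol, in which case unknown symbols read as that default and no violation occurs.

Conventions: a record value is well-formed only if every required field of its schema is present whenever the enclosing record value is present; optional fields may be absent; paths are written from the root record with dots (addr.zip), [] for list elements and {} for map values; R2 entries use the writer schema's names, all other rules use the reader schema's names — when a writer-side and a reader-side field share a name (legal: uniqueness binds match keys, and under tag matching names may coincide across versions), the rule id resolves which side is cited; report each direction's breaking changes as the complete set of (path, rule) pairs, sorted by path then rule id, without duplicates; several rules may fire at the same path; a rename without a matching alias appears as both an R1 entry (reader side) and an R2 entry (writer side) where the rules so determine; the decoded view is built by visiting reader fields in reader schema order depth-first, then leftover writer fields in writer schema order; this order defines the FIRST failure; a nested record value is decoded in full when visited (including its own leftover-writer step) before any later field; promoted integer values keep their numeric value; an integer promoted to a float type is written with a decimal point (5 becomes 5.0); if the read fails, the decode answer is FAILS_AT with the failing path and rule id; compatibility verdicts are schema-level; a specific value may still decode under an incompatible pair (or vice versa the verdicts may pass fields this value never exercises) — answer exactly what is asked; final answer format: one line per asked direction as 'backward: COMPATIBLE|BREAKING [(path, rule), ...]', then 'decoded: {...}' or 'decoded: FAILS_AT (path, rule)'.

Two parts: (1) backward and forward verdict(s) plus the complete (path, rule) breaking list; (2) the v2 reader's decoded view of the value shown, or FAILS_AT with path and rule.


the writer's type comes first in each User pair
backward for User (reader v2, writer v1):
  no writer field matches reader balance
  kind: paired with writer kind (State -> State; writer optional)
  meta: paired with writer meta (Contact -> Contact; writer required)
  leftover writer field: tags
  leftover writer field: blob
  meta.signature: paired with writer meta.signature (bytes -> string; writer optional)
  leftover writer field: meta.weight
  breaking: (meta.signature, R3)
  => backward verdict for User: BREAKING, 1 violation(s)
forward for User (reader v1, writer v2):
  kind: paired with writer kind (State -> State; writer optional)
  no writer field matches reader tags
  meta: paired with writer meta (Contact -> Contact; writer required)
  no writer field matches reader blob
  leftover writer field: balance
  no writer field matches reader meta.weight
  meta.signature: paired with writer meta.signature (string -> bytes; writer optional)
  breaking: (meta.signature, R3)
  => forward verdict for User: BREAKING, 1 violation(s)
decode walk for User under reader schema v2:
  balance := -0.5 (absent -> default)
  kind := "MID"
  meta.signature := null (absent, optional -> null)
  writer meta.weight: unknown -> dropped
  writer tags: unknown -> dropped
  writer blob: unknown -> dropped
  => decoded: {"balance": -0.5, "kind": "MID", "meta": {"signature": null}}

backward: BREAKING [(meta.signature, R3)]; forward: BREAKING [(meta.signature, R3)]; decoded: {"balance": -0.5, "kind": "MID", "meta": {"signature": null}}


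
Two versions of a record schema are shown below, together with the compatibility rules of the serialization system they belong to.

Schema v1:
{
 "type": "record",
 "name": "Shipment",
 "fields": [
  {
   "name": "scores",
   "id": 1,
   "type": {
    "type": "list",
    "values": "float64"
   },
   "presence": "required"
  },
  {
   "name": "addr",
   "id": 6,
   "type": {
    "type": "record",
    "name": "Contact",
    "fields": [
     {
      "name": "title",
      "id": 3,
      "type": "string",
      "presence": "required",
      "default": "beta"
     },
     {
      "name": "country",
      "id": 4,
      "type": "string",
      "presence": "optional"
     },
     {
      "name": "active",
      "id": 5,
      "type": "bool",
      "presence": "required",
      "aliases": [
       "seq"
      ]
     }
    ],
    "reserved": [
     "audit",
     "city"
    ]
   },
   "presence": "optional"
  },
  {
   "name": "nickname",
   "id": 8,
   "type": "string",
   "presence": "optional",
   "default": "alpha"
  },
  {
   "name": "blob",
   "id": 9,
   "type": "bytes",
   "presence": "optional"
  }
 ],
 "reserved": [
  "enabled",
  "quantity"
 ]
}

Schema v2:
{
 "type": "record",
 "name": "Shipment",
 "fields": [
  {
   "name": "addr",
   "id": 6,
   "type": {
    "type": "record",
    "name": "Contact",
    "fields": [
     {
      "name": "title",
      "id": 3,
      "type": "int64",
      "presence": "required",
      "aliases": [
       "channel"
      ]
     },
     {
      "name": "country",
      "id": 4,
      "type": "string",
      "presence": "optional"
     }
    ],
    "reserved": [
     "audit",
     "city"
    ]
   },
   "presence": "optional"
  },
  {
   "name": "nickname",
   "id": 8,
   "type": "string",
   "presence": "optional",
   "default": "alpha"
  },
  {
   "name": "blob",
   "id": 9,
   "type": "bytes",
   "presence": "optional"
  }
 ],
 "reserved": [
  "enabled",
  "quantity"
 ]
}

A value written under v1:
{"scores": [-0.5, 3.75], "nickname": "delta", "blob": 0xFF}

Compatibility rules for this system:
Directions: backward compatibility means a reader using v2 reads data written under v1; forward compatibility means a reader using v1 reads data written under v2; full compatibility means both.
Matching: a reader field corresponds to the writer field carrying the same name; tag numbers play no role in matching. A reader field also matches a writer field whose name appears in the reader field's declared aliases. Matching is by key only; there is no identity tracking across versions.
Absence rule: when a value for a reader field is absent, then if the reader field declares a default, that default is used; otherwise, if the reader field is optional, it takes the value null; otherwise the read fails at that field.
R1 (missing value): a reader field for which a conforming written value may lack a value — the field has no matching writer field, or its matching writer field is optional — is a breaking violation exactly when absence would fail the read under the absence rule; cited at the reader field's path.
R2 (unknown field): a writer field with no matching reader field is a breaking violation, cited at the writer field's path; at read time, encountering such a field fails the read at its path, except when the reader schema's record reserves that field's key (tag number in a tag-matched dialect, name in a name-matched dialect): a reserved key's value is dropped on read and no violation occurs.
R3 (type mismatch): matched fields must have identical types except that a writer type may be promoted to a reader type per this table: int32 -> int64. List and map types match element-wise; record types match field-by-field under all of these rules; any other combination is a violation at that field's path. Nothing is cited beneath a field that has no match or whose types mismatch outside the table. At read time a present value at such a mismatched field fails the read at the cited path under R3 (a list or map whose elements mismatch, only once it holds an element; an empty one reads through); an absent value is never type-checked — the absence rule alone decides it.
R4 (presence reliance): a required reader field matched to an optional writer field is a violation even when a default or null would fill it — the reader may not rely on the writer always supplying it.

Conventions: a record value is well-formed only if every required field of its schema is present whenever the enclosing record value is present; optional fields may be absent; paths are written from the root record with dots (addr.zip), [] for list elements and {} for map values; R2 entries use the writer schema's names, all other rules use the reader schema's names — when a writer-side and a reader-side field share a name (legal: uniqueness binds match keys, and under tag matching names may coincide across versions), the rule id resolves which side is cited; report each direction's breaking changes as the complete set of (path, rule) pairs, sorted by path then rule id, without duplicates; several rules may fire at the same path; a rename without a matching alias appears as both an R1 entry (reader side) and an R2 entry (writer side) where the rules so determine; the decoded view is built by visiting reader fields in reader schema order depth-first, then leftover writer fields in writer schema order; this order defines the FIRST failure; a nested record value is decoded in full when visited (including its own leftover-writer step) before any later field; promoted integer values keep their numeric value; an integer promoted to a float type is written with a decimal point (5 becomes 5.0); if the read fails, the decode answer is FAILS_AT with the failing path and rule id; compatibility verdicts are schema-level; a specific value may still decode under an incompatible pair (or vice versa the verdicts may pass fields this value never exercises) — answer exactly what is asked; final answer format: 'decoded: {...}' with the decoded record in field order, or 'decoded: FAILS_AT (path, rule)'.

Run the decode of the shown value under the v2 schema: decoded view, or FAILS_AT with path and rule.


decoded: FAILS_AT (scores, R2)

arrows below run writer -> reader for Shipment
migrating the Shipment value to v2:
  addr := null (not supplied -> null)
  nickname := "delta"
  blob := 0xFF
  read fails at scores under R2 (unknown field)
  => FAILS_AT (scores, R2)
checking off the Shipment differences that do not matter here:
  field title in record Contact: type string changed to int64 (its default is dropped) -> matters for Shipment compatibility verdicts, not for this value's decode
  removed field active from record Contact -> matters for Shipment compatibility verdicts, not for this value's decode


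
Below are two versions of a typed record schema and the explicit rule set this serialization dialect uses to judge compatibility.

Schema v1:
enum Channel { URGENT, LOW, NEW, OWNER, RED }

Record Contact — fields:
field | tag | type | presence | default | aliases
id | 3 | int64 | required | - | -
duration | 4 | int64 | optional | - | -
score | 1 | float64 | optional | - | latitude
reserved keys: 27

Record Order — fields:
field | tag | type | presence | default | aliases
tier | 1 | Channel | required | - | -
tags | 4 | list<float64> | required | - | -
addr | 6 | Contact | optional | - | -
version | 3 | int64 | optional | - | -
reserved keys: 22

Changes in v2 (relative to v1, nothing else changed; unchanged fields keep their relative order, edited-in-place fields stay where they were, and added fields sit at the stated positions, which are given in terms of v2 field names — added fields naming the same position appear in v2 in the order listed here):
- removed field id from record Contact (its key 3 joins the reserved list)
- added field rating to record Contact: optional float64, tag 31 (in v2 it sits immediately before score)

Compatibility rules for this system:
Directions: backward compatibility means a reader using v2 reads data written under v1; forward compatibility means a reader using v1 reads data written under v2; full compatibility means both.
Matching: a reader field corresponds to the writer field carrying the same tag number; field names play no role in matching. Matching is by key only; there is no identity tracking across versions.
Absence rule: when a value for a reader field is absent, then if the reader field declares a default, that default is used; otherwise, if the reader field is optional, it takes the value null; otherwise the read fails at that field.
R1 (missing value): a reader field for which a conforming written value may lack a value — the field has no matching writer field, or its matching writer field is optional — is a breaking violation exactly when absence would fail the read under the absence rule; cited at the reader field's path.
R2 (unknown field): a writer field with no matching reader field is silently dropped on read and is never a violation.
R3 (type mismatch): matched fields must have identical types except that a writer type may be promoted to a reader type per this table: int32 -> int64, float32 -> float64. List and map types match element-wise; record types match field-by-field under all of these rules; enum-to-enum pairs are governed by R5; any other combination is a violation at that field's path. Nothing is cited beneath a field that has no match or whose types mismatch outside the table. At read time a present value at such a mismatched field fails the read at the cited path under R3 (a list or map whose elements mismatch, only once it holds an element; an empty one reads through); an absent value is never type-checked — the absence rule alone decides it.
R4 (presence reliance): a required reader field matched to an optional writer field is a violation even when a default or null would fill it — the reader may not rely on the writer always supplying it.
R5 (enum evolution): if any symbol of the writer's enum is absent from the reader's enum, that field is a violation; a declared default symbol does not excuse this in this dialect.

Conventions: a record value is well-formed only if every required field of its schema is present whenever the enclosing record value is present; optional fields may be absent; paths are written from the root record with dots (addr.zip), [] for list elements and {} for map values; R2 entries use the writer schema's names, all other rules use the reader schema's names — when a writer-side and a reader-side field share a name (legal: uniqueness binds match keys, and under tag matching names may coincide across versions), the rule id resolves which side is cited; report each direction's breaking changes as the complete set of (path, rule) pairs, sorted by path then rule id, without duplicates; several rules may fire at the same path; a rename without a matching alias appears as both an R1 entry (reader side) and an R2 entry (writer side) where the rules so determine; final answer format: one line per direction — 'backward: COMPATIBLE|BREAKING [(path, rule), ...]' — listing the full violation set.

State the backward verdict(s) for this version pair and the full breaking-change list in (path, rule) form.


backward: COMPATIBLE []

in Order below, arrows point writer -> reader
checking backward for Order: reader v2 against writer v1:
  Channel -> Channel, writer required: tier aligns to tier
  list<float64> -> list<float64>, writer required: tags aligns to tags
  Contact -> Contact, writer optional: addr aligns to addr
  int64 -> int64, writer optional: version aligns to version
  int64 -> int64, writer optional: addr.duration aligns to addr.duration
  addr.rating has no writer counterpart
  float64 -> float64, writer optional: addr.score aligns to addr.score
  writer addr.id: unknown to reader
  => backward: COMPATIBLE
ruling out the remaining Order differences:
  removed field id from record Contact (its key 3 joins the reserved list) -> matters only for Order's forward compatibility — outside the asked direction
  added field rating to record Contact: optional float64, tag 31 (in v2 it sits immediately before score) -> triggers nothing under Order's printed rules — same verdict


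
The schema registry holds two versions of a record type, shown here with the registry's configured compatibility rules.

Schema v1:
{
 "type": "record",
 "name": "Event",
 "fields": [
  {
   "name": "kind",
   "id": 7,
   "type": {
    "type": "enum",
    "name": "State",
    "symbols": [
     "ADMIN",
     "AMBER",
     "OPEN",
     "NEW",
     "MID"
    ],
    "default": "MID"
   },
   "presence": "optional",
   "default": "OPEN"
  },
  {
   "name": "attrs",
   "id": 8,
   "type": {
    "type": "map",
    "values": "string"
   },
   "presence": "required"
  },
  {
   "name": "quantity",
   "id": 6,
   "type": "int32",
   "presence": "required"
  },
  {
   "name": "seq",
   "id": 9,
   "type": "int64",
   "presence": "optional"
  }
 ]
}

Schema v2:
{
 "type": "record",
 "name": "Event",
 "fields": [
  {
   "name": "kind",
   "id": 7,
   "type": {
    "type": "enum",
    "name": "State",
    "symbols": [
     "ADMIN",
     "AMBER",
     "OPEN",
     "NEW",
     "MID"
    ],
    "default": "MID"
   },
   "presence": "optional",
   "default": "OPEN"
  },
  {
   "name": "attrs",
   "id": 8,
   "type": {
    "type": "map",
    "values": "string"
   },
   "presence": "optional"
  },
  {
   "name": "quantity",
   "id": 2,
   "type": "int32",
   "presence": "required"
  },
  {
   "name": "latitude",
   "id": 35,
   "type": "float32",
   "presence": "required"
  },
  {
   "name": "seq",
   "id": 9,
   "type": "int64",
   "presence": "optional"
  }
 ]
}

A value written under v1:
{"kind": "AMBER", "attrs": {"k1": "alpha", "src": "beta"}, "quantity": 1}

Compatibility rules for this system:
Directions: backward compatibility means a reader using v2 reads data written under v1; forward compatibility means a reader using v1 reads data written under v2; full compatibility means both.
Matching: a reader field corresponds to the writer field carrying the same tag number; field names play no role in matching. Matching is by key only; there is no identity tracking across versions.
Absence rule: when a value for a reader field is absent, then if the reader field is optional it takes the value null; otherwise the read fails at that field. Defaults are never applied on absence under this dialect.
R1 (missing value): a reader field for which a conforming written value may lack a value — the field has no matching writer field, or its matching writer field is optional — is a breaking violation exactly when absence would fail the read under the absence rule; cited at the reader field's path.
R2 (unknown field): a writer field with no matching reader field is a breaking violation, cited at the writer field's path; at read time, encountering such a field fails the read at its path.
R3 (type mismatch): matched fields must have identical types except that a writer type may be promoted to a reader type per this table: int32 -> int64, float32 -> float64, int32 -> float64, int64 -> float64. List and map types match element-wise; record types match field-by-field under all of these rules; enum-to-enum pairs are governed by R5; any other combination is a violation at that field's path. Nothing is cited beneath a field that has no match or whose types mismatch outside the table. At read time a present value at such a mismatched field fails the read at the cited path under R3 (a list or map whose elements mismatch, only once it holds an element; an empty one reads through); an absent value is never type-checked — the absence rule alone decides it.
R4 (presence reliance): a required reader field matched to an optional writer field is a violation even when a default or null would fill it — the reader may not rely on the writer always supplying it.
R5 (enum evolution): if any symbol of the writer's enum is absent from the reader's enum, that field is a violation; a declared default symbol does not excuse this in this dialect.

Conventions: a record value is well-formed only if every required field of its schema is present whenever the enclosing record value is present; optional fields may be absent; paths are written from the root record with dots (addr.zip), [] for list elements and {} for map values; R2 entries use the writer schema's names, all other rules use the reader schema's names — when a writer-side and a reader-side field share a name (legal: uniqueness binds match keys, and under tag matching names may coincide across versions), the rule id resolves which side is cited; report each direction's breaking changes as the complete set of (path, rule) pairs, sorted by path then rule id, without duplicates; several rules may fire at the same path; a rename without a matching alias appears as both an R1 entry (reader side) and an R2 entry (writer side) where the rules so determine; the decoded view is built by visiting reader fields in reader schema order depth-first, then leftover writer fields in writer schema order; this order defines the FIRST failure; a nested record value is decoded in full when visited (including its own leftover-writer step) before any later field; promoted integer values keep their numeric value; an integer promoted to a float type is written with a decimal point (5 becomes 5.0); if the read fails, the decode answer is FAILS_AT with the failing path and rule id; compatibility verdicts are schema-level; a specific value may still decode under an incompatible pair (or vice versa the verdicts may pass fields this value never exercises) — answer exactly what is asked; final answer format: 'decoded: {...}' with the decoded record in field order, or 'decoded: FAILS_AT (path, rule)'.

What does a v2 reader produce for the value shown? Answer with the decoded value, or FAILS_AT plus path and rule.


each type pair in Event: writer, then reader
decode walk for Event under reader schema v2:
  kind := "AMBER"
  attrs := {"k1": "alpha", "src": "beta"}
  read fails at quantity under R1 (no fill)
  => FAILS_AT (quantity, R1)
diffs on Event not affecting the asked answer:
  added field latitude to record Event: required float32, tag 35 (in v2 it sits immediately before seq) -> affects the rule determinations only; this particular Event value decodes identically
  field attrs in record Event: required changed to optional -> affects the rule determinations only; this particular Event value decodes identically

decoded: FAILS_AT (quantity, R1)


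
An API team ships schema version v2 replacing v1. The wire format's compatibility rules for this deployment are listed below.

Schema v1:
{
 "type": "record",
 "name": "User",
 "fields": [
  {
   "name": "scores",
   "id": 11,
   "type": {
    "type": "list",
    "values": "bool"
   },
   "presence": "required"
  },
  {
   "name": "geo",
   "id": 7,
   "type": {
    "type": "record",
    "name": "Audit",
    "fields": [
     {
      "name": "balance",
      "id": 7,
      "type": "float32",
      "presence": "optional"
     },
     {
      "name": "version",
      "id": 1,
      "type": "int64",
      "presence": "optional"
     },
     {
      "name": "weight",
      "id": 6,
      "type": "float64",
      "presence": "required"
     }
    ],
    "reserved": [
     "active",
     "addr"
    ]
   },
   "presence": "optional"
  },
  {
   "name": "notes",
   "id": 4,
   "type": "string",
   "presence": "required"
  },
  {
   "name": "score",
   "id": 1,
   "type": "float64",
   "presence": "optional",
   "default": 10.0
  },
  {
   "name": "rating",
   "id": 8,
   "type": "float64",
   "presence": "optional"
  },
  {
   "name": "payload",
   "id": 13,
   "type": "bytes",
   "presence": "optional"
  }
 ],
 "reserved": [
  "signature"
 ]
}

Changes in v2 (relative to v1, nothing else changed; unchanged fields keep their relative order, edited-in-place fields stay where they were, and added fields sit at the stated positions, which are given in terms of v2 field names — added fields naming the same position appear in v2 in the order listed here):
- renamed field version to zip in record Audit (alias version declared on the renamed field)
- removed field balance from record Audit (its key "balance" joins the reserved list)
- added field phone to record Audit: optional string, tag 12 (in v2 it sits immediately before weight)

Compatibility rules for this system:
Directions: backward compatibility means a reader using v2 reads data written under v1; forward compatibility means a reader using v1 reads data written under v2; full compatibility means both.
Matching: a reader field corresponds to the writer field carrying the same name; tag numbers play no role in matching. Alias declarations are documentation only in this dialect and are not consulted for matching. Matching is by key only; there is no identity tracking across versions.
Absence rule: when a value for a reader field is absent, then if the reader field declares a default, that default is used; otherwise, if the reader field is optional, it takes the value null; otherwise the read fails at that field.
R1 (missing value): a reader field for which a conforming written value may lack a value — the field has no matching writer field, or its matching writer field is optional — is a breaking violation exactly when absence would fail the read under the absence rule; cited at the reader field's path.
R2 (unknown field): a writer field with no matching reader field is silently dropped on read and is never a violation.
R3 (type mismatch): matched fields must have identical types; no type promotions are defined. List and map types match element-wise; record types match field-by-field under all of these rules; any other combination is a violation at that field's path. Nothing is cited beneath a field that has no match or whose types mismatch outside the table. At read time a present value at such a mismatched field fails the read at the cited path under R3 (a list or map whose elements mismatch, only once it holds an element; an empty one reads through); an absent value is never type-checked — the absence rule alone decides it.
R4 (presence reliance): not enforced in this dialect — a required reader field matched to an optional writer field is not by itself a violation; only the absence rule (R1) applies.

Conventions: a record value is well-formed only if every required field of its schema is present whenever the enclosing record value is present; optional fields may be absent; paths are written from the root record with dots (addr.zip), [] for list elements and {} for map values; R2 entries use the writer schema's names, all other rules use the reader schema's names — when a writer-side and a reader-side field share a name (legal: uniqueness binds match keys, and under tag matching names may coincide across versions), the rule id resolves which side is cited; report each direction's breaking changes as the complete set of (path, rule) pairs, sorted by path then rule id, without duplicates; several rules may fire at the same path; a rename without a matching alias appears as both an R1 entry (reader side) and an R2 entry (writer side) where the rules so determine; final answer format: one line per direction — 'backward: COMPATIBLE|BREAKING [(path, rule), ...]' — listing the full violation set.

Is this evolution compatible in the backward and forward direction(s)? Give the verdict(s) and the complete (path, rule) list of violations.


backward: COMPATIBLE []; forward: COMPATIBLE []

each type pair in User: writer, then reader
checking backward for User: reader v2 against writer v1:
  scores <- scores (list<bool> -> list<bool>, writer required)
  geo <- geo (Audit -> Audit, writer optional)
  notes <- notes (string -> string, writer required)
  score <- score (float64 -> float64, writer optional)
  rating <- rating (float64 -> float64, writer optional)
  payload <- payload (bytes -> bytes, writer optional)
  geo.zip: no writer-side match
  geo.phone: no writer-side match
  geo.weight <- geo.weight (float64 -> float64, writer required)
  leftover writer field: geo.balance
  leftover writer field: geo.version
  => no violations; backward on User: COMPATIBLE
checking forward for User: reader v1 against writer v2:
  scores <- scores (list<bool> -> list<bool>, writer required)
  geo <- geo (Audit -> Audit, writer optional)
  notes <- notes (string -> string, writer required)
  score <- score (float64 -> float64, writer optional)
  rating <- rating (float64 -> float64, writer optional)
  payload <- payload (bytes -> bytes, writer optional)
  geo.balance: no writer-side match
  geo.version: no writer-side match
  geo.weight <- geo.weight (float64 -> float64, writer required)
  leftover writer field: geo.zip
  leftover writer field: geo.phone
  => no violations; forward on User: COMPATIBLE


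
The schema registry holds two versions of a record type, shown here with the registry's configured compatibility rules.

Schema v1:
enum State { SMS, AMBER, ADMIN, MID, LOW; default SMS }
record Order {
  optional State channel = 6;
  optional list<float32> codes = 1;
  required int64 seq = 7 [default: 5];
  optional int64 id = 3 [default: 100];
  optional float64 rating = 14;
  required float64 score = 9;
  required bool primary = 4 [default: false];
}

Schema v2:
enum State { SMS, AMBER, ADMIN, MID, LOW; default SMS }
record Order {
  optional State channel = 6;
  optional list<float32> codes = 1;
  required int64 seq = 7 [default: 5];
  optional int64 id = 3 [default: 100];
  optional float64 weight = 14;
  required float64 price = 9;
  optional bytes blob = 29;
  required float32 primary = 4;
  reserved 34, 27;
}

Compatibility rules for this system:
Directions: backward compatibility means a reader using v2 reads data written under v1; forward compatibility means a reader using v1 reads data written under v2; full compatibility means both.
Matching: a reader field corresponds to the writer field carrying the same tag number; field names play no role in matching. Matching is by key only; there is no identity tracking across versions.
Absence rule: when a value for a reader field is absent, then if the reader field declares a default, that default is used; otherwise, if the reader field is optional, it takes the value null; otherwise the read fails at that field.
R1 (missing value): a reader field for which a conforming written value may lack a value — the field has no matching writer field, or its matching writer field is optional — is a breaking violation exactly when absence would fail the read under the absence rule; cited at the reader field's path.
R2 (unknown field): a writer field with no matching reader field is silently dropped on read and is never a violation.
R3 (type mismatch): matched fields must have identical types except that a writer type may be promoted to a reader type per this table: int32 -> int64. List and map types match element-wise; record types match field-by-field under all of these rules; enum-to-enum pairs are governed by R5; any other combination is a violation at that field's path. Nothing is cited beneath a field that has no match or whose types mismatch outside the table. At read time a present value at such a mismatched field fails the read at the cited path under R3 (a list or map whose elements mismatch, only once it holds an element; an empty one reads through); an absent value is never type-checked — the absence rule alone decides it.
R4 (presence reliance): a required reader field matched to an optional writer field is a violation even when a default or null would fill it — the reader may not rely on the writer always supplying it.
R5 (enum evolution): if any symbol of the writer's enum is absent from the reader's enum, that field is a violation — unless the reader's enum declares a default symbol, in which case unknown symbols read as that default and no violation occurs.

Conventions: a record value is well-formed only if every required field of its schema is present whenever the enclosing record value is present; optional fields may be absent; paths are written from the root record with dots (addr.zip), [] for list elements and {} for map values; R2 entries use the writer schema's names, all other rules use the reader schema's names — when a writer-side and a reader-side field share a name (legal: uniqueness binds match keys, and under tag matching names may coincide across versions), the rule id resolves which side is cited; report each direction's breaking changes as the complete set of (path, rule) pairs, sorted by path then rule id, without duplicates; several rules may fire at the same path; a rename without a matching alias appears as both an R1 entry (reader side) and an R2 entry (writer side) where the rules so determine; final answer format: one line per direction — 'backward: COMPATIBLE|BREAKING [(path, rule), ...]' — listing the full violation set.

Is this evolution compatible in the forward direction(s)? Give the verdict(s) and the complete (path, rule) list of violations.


each type pair in Order: writer, then reader
checking forward for Order: reader v1 against writer v2:
  channel: paired with writer channel (State -> State; writer optional)
  codes: paired with writer codes (list<float32> -> list<float32>; writer optional)
  seq: paired with writer seq (int64 -> int64; writer required)
  id: paired with writer id (int64 -> int64; writer optional)
  rating: paired with writer weight (float64 -> float64; writer optional)
  score: paired with writer price (float64 -> float64; writer required)
  primary: paired with writer primary (float32 -> bool; writer required)
  writer blob: unknown to reader
  R3 fires at primary
  forward on Order therefore BREAKING (1)
the other Order changes do not affect what is asked:
  renamed field score to price in record Order -> fires no rule on Order, leaving the asked answer as it is
  renamed field rating to weight in record Order -> fires no rule on Order, leaving the asked answer as it is
  added field blob to record Order: optional bytes, tag 29 (in v2 it sits immediately before primary) -> fires no rule on Order, leaving the asked answer as it is

forward: BREAKING [(primary, R3)]


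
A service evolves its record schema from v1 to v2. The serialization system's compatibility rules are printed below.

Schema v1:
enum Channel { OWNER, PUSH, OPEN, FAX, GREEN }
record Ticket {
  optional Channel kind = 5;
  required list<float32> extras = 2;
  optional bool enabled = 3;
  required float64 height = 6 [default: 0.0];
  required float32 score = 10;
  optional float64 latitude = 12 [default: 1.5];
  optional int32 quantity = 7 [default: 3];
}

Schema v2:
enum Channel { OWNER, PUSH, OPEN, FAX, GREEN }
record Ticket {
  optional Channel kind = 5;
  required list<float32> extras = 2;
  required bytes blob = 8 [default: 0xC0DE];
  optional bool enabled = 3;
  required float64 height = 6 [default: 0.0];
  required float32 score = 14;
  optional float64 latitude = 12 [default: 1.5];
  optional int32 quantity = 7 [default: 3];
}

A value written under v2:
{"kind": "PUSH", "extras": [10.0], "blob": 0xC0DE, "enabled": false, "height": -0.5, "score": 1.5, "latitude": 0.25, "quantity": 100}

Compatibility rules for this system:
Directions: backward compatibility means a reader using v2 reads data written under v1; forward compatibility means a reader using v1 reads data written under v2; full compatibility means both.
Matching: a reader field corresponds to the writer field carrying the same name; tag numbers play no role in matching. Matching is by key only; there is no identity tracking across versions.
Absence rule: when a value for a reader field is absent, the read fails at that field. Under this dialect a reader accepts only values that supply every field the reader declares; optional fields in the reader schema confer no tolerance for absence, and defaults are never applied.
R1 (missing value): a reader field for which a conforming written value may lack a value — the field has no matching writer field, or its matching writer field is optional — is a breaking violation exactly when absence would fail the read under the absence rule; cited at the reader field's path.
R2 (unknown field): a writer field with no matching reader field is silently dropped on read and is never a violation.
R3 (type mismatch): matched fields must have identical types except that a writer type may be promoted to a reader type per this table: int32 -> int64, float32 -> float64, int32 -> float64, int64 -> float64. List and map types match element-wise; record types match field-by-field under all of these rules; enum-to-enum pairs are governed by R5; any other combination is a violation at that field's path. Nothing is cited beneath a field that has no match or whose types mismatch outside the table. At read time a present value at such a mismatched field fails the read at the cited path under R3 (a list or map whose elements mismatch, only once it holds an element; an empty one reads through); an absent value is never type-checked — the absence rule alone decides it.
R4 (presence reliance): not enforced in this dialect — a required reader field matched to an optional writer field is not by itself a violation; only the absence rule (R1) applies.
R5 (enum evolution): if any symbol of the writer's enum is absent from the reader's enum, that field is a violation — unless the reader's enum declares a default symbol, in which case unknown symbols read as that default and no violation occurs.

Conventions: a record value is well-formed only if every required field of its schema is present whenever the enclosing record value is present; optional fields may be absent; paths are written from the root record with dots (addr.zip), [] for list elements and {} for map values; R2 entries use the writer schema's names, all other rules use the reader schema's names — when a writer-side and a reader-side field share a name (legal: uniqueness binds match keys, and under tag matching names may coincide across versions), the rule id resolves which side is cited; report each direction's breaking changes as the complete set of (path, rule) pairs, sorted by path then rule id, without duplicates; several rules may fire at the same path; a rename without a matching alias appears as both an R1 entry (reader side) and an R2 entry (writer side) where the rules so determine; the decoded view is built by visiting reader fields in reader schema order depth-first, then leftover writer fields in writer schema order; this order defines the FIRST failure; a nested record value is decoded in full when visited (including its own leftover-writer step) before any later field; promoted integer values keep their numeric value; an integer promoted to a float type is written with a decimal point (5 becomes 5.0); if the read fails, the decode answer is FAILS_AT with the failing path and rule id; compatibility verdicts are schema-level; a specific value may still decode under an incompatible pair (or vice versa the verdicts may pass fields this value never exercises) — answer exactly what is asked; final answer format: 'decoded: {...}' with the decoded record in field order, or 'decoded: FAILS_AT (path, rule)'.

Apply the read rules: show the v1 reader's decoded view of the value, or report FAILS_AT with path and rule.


in Ticket below, arrows point writer -> reader
migrating the Ticket value to v1:
  kind := "PUSH"
  extras := [10.0]
  enabled := false
  height := -0.5
  score := 1.5
  latitude := 0.25
  quantity := 100
  writer blob: unmatched, discarded
  => decoded: {"kind": "PUSH", "extras": [10.0], "enabled": false, "height": -0.5, "score": 1.5, "latitude": 0.25, "quantity": 100}
the other Ticket changes do not affect what is asked:
  added field blob to record Ticket: required bytes, tag 8, default 0xC0DE (in v2 it sits immediately before enabled) -> affects the rule determinations only; this particular Ticket value decodes identically
  field score in record Ticket: tag 10 changed to 14 -> no rule fires on it and the decoded Ticket view is identical with or without it

decoded: {"kind": "PUSH", "extras": [10.0], "enabled": false, "height": -0.5, "score": 1.5, "latitude": 0.25, "quantity": 100}
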